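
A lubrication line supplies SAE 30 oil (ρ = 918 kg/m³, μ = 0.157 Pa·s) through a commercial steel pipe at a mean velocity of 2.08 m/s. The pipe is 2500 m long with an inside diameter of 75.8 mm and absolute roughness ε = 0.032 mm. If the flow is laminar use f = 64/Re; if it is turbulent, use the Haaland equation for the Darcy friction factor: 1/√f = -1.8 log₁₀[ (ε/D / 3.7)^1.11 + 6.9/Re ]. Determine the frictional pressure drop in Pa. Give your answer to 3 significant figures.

Reynolds number Re = ρVD/μ = 918 · 2.08 · 0.0758 / 0.157 = 921.9.
Re < 2300 → laminar flow, so f = 64/Re = 64/921.9 = 0.06942 (the turbulent correlation is not needed).
Darcy-Weisbach: ΔP = f(L/D)(ρV²/2) = 0.06942·(2500/0.0758)·(918·2.08²/2) = 0.06942·3.298e+04·1986 = 4.547e+06 Pa.

ΔP ≈ 4.55×10^6 Pa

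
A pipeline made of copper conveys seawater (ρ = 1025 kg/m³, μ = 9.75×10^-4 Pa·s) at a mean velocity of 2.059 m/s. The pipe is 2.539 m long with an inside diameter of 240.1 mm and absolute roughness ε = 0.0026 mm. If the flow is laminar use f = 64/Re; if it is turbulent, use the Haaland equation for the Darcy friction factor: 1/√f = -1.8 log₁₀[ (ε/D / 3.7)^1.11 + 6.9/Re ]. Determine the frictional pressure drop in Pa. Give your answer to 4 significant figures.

ΔP ≈ 301.0 Pa

Reynolds number Re = ρVD/μ = 1025 · 2.059 · 0.2401 / 0.000975 = 5.197e+05.
Re > 4000 → turbulent. Relative roughness ε/D = 2.6e-06/0.2401 = 1.08e-05. Haaland: 1/√f = -1.8 log₁₀[(1.08e-05/3.7)^1.11 + 6.9/5.197e+05] = -1.8 log₁₀[7.21e-07 + 1.33e-05] = 8.737, so f = 0.0131.
Darcy-Weisbach: ΔP = f(L/D)(ρV²/2) = 0.0131·(2.539/0.2401)·(1025·2.059²/2) = 0.0131·10.57·2173 = 301 Pa.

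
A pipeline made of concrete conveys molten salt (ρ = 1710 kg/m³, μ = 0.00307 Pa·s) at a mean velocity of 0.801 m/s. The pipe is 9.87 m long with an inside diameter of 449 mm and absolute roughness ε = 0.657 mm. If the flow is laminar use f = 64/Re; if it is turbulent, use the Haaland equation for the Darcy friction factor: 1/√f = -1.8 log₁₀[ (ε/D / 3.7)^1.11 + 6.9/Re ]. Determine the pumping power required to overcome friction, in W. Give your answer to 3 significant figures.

Reynolds number Re = ρVD/μ = 1710 · 0.801 · 0.449 / 0.00307 = 2.003e+05.
Re > 4000 → turbulent. Relative roughness ε/D = 0.000657/0.449 = 0.00146. Haaland: 1/√f = -1.8 log₁₀[(0.00146/3.7)^1.11 + 6.9/2.003e+05] = -1.8 log₁₀[0.000167 + 3.44e-05] = 6.652, so f = 0.0226.
Darcy-Weisbach: ΔP = f(L/D)(ρV²/2) = 0.0226·(9.87/0.449)·(1710·0.801²/2) = 0.0226·21.98·548.6 = 272.5 Pa.
Q = V·A = 0.801·0.1583 = 0.1268 m³/s.
Pumping power P = QΔP = 0.1268·272.5 = 34.56 W = 34.6 W.

P ≈ 34.6 W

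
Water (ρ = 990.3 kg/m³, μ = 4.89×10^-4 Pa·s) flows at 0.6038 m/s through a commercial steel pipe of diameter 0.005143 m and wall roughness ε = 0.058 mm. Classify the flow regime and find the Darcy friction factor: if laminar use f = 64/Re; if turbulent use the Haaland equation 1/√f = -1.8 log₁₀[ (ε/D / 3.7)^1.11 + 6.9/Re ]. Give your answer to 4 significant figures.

f ≈ 0.04683

Re = ρVD/μ = 990.3·0.6038·0.005143/0.000489 = 6289.
Re > 4000 → turbulent. ε/D = 5.8e-05/0.005143 = 0.0113; Haaland: 1/√f = -1.8 log₁₀[0.00161 + 0.0011] = 4.621, so f = 0.04683.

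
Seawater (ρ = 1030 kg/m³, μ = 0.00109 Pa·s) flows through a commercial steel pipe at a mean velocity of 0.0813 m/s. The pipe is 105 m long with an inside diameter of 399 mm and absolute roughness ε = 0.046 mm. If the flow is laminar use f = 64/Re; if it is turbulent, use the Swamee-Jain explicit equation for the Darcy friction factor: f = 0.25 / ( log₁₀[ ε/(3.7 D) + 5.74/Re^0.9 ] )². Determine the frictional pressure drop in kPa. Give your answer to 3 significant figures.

ΔP ≈ 0.0212 kPa

Reynolds number Re = ρVD/μ = 1030 · 0.0813 · 0.399 / 0.00109 = 3.065e+04.
Re > 4000 → turbulent. Relative roughness ε/D = 4.6e-05/0.399 = 0.000115. Swamee-Jain: f = 0.25/(log₁₀[0.000115/3.7 + 5.74/3.065e+04^0.9])² = 0.25/(log₁₀[3.12e-05 + 0.000526])² = 0.25/(-3.254)² = 0.02361.
Darcy-Weisbach: ΔP = f(L/D)(ρV²/2) = 0.02361·(105/0.399)·(1030·0.0813²/2) = 0.02361·263.2·3.404 = 21.15 Pa.
ΔP = 21.15 Pa = 0.0212 kPa.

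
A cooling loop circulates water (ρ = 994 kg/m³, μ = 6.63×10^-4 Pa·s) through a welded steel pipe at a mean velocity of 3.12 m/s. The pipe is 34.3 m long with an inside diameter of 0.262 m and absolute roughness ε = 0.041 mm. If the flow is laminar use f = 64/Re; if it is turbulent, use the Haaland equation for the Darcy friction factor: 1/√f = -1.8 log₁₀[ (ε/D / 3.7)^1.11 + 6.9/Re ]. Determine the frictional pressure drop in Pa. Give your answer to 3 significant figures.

Reynolds number Re = ρVD/μ = 994 · 3.12 · 0.262 / 0.000663 = 1.226e+06.
Re > 4000 → turbulent. Relative roughness ε/D = 4.1e-05/0.262 = 0.000156. Haaland: 1/√f = -1.8 log₁₀[(0.000156/3.7)^1.11 + 6.9/1.226e+06] = -1.8 log₁₀[1.4e-05 + 5.63e-06] = 8.474, so f = 0.01393.
Darcy-Weisbach: ΔP = f(L/D)(ρV²/2) = 0.01393·(34.3/0.262)·(994·3.12²/2) = 0.01393·130.9·4838 = 8820 Pa.

ΔP ≈ 8820 Pa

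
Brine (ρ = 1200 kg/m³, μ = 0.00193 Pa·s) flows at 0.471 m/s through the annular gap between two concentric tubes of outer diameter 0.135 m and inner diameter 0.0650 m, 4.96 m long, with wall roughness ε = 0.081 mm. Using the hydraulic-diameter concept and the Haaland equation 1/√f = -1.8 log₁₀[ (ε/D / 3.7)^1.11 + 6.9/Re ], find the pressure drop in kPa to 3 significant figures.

ΔP ≈ 0.262 kPa

Hydraulic diameter D_h = 4A/P = D_o - D_i = 0.135 - 0.065 = 0.07 m.
Re = ρVD_h/μ = 1200·0.471·0.07/0.00193 = 2.05e+04.
ε/D_h = 8.1e-05/0.07 = 0.00116; Haaland gives 1/√f = -1.8 log₁₀[0.000129+0.000337] = 5.998, so f = 0.0278.
ΔP = f(L/D_h)(ρV²/2) = 0.0278·4.96/0.07·133.1 = 262.2 Pa.
ΔP = 0.262 kPa.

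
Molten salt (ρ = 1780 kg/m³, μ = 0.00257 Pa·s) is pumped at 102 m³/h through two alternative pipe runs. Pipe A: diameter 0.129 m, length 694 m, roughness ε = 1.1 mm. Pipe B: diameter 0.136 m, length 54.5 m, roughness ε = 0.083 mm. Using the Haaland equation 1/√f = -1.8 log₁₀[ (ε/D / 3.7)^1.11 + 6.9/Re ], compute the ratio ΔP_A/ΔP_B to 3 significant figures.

ΔP_A/ΔP_B ≈ 31.2

Pipe A: V = Q/A = 0.02833/0.01307 = 2.168 m/s; Re = 1.937e+05; ε/D = 0.00853; Haaland → f = 0.03633; ΔP_A = f(L/D)(ρV²/2) = 8.175e+05 Pa.
Pipe B: V = Q/A = 0.02833/0.01453 = 1.95 m/s; Re = 1.837e+05; ε/D = 0.00061; Haaland → f = 0.01932; ΔP_B = f(L/D)(ρV²/2) = 2.622e+04 Pa.
ΔP_A/ΔP_B = 8.175e+05/2.622e+04 = 31.2.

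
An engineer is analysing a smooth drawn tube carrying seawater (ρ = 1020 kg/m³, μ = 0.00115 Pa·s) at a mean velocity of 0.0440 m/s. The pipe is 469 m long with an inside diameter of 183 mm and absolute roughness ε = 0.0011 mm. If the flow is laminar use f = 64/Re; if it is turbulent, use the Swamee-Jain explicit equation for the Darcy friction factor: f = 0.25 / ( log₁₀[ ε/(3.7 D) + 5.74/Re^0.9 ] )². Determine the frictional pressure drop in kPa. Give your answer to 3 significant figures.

Reynolds number Re = ρVD/μ = 1020 · 0.044 · 0.183 / 0.00115 = 7142.
Re > 4000 → turbulent. Relative roughness ε/D = 1.1e-06/0.183 = 6.01e-06. Swamee-Jain: f = 0.25/(log₁₀[6.01e-06/3.7 + 5.74/7142^0.9])² = 0.25/(log₁₀[1.62e-06 + 0.00195])² = 0.25/(-2.709)² = 0.03406.
Darcy-Weisbach: ΔP = f(L/D)(ρV²/2) = 0.03406·(469/0.183)·(1020·0.044²/2) = 0.03406·2563·0.9874 = 86.19 Pa.
ΔP = 86.19 Pa = 0.0862 kPa.

ΔP ≈ 0.0862 kPa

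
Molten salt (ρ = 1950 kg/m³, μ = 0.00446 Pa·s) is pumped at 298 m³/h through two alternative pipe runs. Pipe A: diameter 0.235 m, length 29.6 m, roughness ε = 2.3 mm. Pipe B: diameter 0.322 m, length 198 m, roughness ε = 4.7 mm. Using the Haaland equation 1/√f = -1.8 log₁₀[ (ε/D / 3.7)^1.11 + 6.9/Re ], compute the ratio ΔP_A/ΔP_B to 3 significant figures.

ΔP_A/ΔP_B ≈ 0.628

Pipe A: V = Q/A = 0.08278/0.04337 = 1.908 m/s; Re = 1.961e+05; ε/D = 0.00979; Haaland → f = 0.038; ΔP_A = f(L/D)(ρV²/2) = 1.7e+04 Pa.
Pipe B: V = Q/A = 0.08278/0.08143 = 1.017 m/s; Re = 1.431e+05; ε/D = 0.0146; Haaland → f = 0.04366; ΔP_B = f(L/D)(ρV²/2) = 2.705e+04 Pa.
ΔP_A/ΔP_B = 1.7e+04/2.705e+04 = 0.628.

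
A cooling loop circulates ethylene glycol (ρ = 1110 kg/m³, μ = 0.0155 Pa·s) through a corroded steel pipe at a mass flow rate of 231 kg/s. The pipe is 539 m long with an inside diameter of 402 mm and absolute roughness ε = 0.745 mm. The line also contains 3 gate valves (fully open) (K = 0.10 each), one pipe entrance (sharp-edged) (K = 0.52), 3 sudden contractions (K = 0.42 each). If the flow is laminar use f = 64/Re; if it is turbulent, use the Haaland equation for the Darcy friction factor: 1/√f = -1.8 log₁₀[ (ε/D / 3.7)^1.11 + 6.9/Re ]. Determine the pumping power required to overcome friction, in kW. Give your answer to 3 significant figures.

A = πD²/4 = π(0.402)²/4 = 0.1269 m²; mean velocity V = ṁ/(ρA) = 231/(1110 · 0.1269) = 1.64 m/s.
Reynolds number Re = ρVD/μ = 1110 · 1.64 · 0.402 / 0.0155 = 4.72e+04.
Re > 4000 → turbulent. Relative roughness ε/D = 0.000745/0.402 = 0.00185. Haaland: 1/√f = -1.8 log₁₀[(0.00185/3.7)^1.11 + 6.9/4.72e+04] = -1.8 log₁₀[0.000217 + 0.000146] = 6.192, so f = 0.02609.
Total minor-loss coefficient ΣK = 3·0.1 + 1·0.52 + 3·0.42 = 2.08.
ΔP = [f·L/D + ΣK]·(ρV²/2) = [0.02609·539/0.402 + 2.08]·(1110·1.64²/2) = [34.98 + 2.08]·1492 = 5.529e+04 Pa.
Q = ṁ/ρ = 231/1110 = 0.2081 m³/s.
Pumping power P = QΔP = 0.2081·5.529e+04 = 11510 W = 11.5 kW.

P ≈ 11.5 kW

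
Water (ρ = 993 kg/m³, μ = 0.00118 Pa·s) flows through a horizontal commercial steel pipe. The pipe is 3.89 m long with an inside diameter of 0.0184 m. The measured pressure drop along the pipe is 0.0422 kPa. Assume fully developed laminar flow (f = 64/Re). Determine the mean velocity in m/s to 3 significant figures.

V ≈ 0.0973 m/s

For laminar flow, f = 64/Re with Re = ρVD/μ, so Darcy-Weisbach reduces to ΔP = 32μLV/D². Solving for V: V = ΔP·D²/(32μL) = 42.2·(0.0184)²/(32·0.00118·3.89) = 0.09727 m/s.
Check: Re = ρVD/μ = 993·0.09727·0.0184/0.00118 = 1506 < 2300, so the laminar assumption holds.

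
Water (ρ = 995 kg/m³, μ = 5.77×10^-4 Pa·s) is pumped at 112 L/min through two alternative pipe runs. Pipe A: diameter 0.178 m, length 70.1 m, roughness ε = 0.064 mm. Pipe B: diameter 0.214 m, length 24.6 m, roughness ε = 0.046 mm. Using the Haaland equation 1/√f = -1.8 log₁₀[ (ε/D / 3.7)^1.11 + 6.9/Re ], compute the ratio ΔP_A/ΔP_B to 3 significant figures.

Pipe A: V = Q/A = 0.001867/0.02488 = 0.07501 m/s; Re = 2.303e+04; ε/D = 0.00036; Haaland → f = 0.02556; ΔP_A = f(L/D)(ρV²/2) = 28.18 Pa.
Pipe B: V = Q/A = 0.001867/0.03597 = 0.0519 m/s; Re = 1.915e+04; ε/D = 0.000215; Haaland → f = 0.02639; ΔP_B = f(L/D)(ρV²/2) = 4.064 Pa.
ΔP_A/ΔP_B = 28.18/4.064 = 6.93.

ΔP_A/ΔP_B ≈ 6.93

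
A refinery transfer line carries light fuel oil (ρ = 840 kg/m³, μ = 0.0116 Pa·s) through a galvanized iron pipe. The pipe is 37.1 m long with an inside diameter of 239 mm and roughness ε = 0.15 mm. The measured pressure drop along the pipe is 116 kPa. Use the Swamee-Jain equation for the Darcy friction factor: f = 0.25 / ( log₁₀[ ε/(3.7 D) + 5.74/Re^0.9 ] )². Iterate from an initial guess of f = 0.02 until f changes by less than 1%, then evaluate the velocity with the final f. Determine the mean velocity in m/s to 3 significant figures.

V ≈ 9.45 m/s

Rearranging Darcy-Weisbach: V = √(2·ΔP·D/(f·L·ρ)). With ε/D = 0.00015/0.239 = 0.000628, iterate starting from f = 0.02:
  f = 0.02 → V = √(2·1.16e+05·0.239/(0.02·37.1·840)) = 9.432 m/s; Re = ρVD/μ = 1.632e+05; f → 0.01992
Converged (Δf/f < 1%). With the final f = 0.01992: V = √(2·1.16e+05·0.239/(0.01992·37.1·840)) = 9.452 m/s.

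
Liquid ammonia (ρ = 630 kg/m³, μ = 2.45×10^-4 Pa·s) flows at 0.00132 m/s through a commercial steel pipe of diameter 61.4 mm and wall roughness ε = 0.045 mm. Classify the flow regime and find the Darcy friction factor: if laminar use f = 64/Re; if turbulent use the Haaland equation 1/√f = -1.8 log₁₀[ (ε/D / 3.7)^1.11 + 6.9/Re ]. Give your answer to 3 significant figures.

f ≈ 0.307

Re = ρVD/μ = 630·0.00132·0.0614/0.000245 = 208.4.
Re < 2300 → laminar, so f = 64/Re = 0.3071 (roughness is irrelevant in laminar flow).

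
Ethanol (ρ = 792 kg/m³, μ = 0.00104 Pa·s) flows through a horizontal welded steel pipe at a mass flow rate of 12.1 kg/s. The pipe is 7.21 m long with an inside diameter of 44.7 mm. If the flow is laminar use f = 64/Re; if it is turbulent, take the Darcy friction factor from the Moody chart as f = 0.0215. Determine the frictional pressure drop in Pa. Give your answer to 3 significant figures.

A = πD²/4 = π(0.0447)²/4 = 0.001569 m²; mean velocity V = ṁ/(ρA) = 12.1/(792 · 0.001569) = 9.735 m/s.
Reynolds number Re = ρVD/μ = 792 · 9.735 · 0.0447 / 0.00104 = 3.314e+05.
Re > 4000 → turbulent; use the Moody-chart value f = 0.0215.
Darcy-Weisbach: ΔP = f(L/D)(ρV²/2) = 0.0215·(7.21/0.0447)·(792·9.735²/2) = 0.0215·161.3·3.753e+04 = 1.302e+05 Pa.

ΔP ≈ 130000 Pa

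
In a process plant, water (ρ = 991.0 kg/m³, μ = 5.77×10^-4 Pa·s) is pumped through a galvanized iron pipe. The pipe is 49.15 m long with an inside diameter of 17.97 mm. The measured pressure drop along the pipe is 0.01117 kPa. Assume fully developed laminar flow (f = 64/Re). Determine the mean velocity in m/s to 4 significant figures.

V ≈ 0.003975 m/s

For laminar flow, f = 64/Re with Re = ρVD/μ, so Darcy-Weisbach reduces to ΔP = 32μLV/D². Solving for V: V = ΔP·D²/(32μL) = 11.17·(0.01797)²/(32·0.000577·49.15) = 0.003975 m/s.
Check: Re = ρVD/μ = 991·0.003975·0.01797/0.000577 = 122.7 < 2300, so the laminar assumption holds.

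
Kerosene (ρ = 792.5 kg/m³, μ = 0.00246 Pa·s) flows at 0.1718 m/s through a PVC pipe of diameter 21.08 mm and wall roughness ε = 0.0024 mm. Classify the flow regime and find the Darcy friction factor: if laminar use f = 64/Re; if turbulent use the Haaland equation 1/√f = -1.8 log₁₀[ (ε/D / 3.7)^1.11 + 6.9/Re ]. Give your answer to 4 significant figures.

f ≈ 0.05486

Re = ρVD/μ = 792.5·0.1718·0.02108/0.00246 = 1167.
Re < 2300 → laminar, so f = 64/Re = 0.05486 (roughness is irrelevant in laminar flow).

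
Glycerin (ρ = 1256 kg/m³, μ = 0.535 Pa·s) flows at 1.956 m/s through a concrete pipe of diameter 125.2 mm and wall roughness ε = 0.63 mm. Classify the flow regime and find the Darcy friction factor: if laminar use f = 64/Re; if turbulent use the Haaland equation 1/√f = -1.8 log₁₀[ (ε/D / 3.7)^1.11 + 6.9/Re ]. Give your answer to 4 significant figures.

f ≈ 0.1113

Re = ρVD/μ = 1256·1.956·0.1252/0.535 = 574.9.
Re < 2300 → laminar, so f = 64/Re = 0.1113 (roughness is irrelevant in laminar flow).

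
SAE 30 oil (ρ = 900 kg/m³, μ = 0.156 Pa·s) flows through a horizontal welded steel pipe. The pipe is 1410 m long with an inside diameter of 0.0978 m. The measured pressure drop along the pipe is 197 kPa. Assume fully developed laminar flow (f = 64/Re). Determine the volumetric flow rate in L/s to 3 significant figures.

Q ≈ 2.01 L/s

For laminar flow, f = 64/Re with Re = ρVD/μ, so Darcy-Weisbach reduces to ΔP = 32μLV/D². Solving for V: V = ΔP·D²/(32μL) = 1.97e+05·(0.0978)²/(32·0.156·1410) = 0.2677 m/s.
Check: Re = ρVD/μ = 900·0.2677·0.0978/0.156 = 151 < 2300, so the laminar assumption holds.
Q = V·A = 0.2677·(π/4·0.0978²) = 0.002011 m³/s = 2.01 L/s.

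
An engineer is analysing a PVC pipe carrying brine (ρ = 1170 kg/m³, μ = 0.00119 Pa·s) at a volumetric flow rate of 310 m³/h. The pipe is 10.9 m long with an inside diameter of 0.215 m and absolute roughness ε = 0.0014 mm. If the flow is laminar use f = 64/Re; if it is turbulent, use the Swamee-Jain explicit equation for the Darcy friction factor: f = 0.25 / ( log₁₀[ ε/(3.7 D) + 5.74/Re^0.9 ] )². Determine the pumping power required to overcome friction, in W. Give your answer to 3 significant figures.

P ≈ 190 W

Q = 310 m³/h = 310/3600 = 0.08611 m³/s.
Cross-sectional area A = πD²/4 = π(0.215)²/4 = 0.03631 m²; mean velocity V = Q/A = 0.08611/0.03631 = 2.372 m/s.
Reynolds number Re = ρVD/μ = 1170 · 2.372 · 0.215 / 0.00119 = 5.014e+05.
Re > 4000 → turbulent. Relative roughness ε/D = 1.4e-06/0.215 = 6.51e-06. Swamee-Jain: f = 0.25/(log₁₀[6.51e-06/3.7 + 5.74/5.014e+05^0.9])² = 0.25/(log₁₀[1.76e-06 + 4.25e-05])² = 0.25/(-4.354)² = 0.01319.
Darcy-Weisbach: ΔP = f(L/D)(ρV²/2) = 0.01319·(10.9/0.215)·(1170·2.372²/2) = 0.01319·50.7·3291 = 2201 Pa.
Pumping power P = QΔP = 0.08611·2201 = 189.5 W = 190 W.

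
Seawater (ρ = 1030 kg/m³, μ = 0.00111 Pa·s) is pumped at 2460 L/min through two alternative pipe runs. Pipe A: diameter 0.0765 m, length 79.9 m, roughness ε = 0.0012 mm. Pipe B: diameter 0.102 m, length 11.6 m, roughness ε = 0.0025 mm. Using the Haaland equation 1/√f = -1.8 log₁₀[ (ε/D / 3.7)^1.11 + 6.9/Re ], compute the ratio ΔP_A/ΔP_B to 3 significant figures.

ΔP_A/ΔP_B ≈ 27.5

Pipe A: V = Q/A = 0.041/0.004596 = 8.92 m/s; Re = 6.332e+05; ε/D = 1.57e-05; Haaland → f = 0.01274; ΔP_A = f(L/D)(ρV²/2) = 5.454e+05 Pa.
Pipe B: V = Q/A = 0.041/0.008171 = 5.018 m/s; Re = 4.749e+05; ε/D = 2.45e-05; Haaland → f = 0.01347; ΔP_B = f(L/D)(ρV²/2) = 1.986e+04 Pa.
ΔP_A/ΔP_B = 5.454e+05/1.986e+04 = 27.5.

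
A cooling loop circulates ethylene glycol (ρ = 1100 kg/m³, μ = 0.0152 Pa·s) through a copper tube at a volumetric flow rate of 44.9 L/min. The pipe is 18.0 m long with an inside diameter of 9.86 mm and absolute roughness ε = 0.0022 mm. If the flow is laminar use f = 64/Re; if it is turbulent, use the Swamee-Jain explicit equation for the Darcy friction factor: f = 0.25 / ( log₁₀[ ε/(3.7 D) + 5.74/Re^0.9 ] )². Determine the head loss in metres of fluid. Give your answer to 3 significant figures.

Q = 44.9 L/min = 44.9/60000 = 0.0007483 m³/s.
Cross-sectional area A = πD²/4 = π(0.00986)²/4 = 7.636e-05 m²; mean velocity V = Q/A = 0.0007483/7.636e-05 = 9.801 m/s.
Reynolds number Re = ρVD/μ = 1100 · 9.801 · 0.00986 / 0.0152 = 6993.
Re > 4000 → turbulent. Relative roughness ε/D = 2.2e-06/0.00986 = 0.000223. Swamee-Jain: f = 0.25/(log₁₀[0.000223/3.7 + 5.74/6993^0.9])² = 0.25/(log₁₀[6.03e-05 + 0.00199])² = 0.25/(-2.688)² = 0.03459.
Darcy-Weisbach: ΔP = f(L/D)(ρV²/2) = 0.03459·(18/0.00986)·(1100·9.801²/2) = 0.03459·1826·5.283e+04 = 3.336e+06 Pa.
Head loss h_f = ΔP/(ρg) = 3.336e+06/(1100·9.81) = 309 m.

h_f ≈ 309 m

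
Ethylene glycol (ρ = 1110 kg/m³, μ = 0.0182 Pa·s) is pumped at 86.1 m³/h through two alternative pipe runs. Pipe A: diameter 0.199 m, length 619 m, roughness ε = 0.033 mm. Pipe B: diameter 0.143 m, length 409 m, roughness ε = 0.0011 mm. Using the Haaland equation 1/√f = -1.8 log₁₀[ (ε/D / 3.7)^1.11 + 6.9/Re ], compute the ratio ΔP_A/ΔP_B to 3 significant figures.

Pipe A: V = Q/A = 0.02392/0.0311 = 0.769 m/s; Re = 9333; ε/D = 0.000166; Haaland → f = 0.03166; ΔP_A = f(L/D)(ρV²/2) = 3.231e+04 Pa.
Pipe B: V = Q/A = 0.02392/0.01606 = 1.489 m/s; Re = 1.299e+04; ε/D = 7.69e-06; Haaland → f = 0.02879; ΔP_B = f(L/D)(ρV²/2) = 1.013e+05 Pa.
ΔP_A/ΔP_B = 3.231e+04/1.013e+05 = 0.319.

ΔP_A/ΔP_B ≈ 0.319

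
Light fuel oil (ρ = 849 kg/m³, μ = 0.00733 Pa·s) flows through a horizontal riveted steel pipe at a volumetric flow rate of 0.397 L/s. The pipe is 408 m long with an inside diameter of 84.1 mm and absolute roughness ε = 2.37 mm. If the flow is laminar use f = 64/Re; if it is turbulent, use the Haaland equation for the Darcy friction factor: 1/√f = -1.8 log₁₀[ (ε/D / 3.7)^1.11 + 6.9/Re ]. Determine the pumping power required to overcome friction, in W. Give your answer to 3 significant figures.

Q = 0.397 L/s = 0.397/1000 = 0.000397 m³/s.
Cross-sectional area A = πD²/4 = π(0.0841)²/4 = 0.005555 m²; mean velocity V = Q/A = 0.000397/0.005555 = 0.07147 m/s.
Reynolds number Re = ρVD/μ = 849 · 0.07147 · 0.0841 / 0.00733 = 696.2.
Re < 2300 → laminar flow, so f = 64/Re = 64/696.2 = 0.09193 (the turbulent correlation is not needed).
Darcy-Weisbach: ΔP = f(L/D)(ρV²/2) = 0.09193·(408/0.0841)·(849·0.07147²/2) = 0.09193·4851·2.168 = 967 Pa.
Pumping power P = QΔP = 0.000397·967 = 0.3839 W = 0.384 W.

P ≈ 0.384 W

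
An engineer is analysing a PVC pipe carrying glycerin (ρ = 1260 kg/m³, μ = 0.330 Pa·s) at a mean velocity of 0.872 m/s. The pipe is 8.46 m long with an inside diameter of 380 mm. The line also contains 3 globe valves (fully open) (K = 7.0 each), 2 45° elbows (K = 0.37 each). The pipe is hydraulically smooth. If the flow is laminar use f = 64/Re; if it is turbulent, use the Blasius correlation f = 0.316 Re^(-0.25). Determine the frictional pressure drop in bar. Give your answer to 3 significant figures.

Reynolds number Re = ρVD/μ = 1260 · 0.872 · 0.38 / 0.33 = 1265.
Re < 2300 → laminar flow, so f = 64/Re = 64/1265 = 0.05059 (the turbulent correlation is not needed).
Total minor-loss coefficient ΣK = 3·7 + 2·0.37 = 21.7.
ΔP = [f·L/D + ΣK]·(ρV²/2) = [0.05059·8.46/0.38 + 21.7]·(1260·0.872²/2) = [1.126 + 21.7]·479 = 1.095e+04 Pa.
ΔP = 1.095e+04 Pa = 0.110 bar.

ΔP ≈ 0.110 bar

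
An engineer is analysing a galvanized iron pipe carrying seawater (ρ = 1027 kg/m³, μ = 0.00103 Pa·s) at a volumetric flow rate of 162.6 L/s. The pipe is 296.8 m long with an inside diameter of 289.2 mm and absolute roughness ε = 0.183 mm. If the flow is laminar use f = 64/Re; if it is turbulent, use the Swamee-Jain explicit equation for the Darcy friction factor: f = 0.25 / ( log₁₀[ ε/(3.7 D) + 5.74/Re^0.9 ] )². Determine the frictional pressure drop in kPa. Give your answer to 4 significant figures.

ΔP ≈ 59.14 kPa

Q = 162.6 L/s = 162.6/1000 = 0.1626 m³/s.
Cross-sectional area A = πD²/4 = π(0.2892)²/4 = 0.06569 m²; mean velocity V = Q/A = 0.1626/0.06569 = 2.475 m/s.
Reynolds number Re = ρVD/μ = 1027 · 2.475 · 0.2892 / 0.00103 = 7.138e+05.
Re > 4000 → turbulent. Relative roughness ε/D = 0.000183/0.2892 = 0.000633. Swamee-Jain: f = 0.25/(log₁₀[0.000633/3.7 + 5.74/7.138e+05^0.9])² = 0.25/(log₁₀[0.000171 + 3.1e-05])² = 0.25/(-3.695)² = 0.01831.
Darcy-Weisbach: ΔP = f(L/D)(ρV²/2) = 0.01831·(296.8/0.2892)·(1027·2.475²/2) = 0.01831·1026·3146 = 5.914e+04 Pa.
ΔP = 5.914e+04 Pa = 59.14 kPa.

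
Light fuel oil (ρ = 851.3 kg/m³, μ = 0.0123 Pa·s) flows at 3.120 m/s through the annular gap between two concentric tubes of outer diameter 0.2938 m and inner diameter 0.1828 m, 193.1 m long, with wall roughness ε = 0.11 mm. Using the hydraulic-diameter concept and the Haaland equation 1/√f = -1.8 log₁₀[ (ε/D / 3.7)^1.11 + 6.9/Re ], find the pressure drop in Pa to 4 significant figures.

ΔP ≈ 192200 Pa

Hydraulic diameter D_h = 4A/P = D_o - D_i = 0.2938 - 0.1828 = 0.111 m.
Re = ρVD_h/μ = 851.3·3.12·0.111/0.0123 = 2.397e+04.
ε/D_h = 0.00011/0.111 = 0.000991; Haaland gives 1/√f = -1.8 log₁₀[0.000108+0.000288] = 6.124, so f = 0.02667.
ΔP = f(L/D_h)(ρV²/2) = 0.02667·193.1/0.111·4143 = 1.922e+05 Pa.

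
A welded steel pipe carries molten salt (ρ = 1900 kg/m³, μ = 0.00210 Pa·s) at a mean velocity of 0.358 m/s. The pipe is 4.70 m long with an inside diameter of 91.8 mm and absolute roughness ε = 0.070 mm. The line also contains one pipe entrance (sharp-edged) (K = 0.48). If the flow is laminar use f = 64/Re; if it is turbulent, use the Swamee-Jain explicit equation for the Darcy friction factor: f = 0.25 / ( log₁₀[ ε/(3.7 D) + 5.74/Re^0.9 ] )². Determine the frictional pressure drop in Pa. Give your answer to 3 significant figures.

ΔP ≈ 218 Pa

Reynolds number Re = ρVD/μ = 1900 · 0.358 · 0.0918 / 0.0021 = 2.973e+04.
Re > 4000 → turbulent. Relative roughness ε/D = 7e-05/0.0918 = 0.000763. Swamee-Jain: f = 0.25/(log₁₀[0.000763/3.7 + 5.74/2.973e+04^0.9])² = 0.25/(log₁₀[0.000206 + 0.000541])² = 0.25/(-3.127)² = 0.02557.
Total minor-loss coefficient ΣK = 1·0.48 = 0.48.
ΔP = [f·L/D + ΣK]·(ρV²/2) = [0.02557·4.7/0.0918 + 0.48]·(1900·0.358²/2) = [1.309 + 0.48]·121.8 = 217.8 Pa.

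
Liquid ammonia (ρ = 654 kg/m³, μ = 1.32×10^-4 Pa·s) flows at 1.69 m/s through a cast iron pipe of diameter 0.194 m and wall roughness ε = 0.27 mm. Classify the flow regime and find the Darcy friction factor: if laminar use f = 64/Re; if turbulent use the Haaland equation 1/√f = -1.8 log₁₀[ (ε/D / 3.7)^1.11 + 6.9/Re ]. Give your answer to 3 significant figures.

f ≈ 0.0215

Re = ρVD/μ = 654·1.69·0.194/0.000132 = 1.624e+06.
Re > 4000 → turbulent. ε/D = 0.00027/0.194 = 0.00139; Haaland: 1/√f = -1.8 log₁₀[0.000158 + 4.25e-06] = 6.822, so f = 0.02149.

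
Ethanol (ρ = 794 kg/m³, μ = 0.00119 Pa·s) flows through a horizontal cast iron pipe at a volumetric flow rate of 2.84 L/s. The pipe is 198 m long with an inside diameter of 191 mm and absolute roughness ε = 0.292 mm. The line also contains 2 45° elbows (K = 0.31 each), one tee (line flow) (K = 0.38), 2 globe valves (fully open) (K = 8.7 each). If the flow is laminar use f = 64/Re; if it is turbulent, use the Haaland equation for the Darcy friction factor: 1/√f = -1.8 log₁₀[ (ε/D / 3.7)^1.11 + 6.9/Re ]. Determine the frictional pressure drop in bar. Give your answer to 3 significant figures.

ΔP ≈ 0.00198 bar

Q = 2.84 L/s = 2.84/1000 = 0.00284 m³/s.
Cross-sectional area A = πD²/4 = π(0.191)²/4 = 0.02865 m²; mean velocity V = Q/A = 0.00284/0.02865 = 0.09912 m/s.
Reynolds number Re = ρVD/μ = 794 · 0.09912 · 0.191 / 0.00119 = 1.263e+04.
Re > 4000 → turbulent. Relative roughness ε/D = 0.000292/0.191 = 0.00153. Haaland: 1/√f = -1.8 log₁₀[(0.00153/3.7)^1.11 + 6.9/1.263e+04] = -1.8 log₁₀[0.000175 + 0.000546] = 5.655, so f = 0.03127.
Total minor-loss coefficient ΣK = 2·0.31 + 1·0.38 + 2·8.7 = 18.4.
ΔP = [f·L/D + ΣK]·(ρV²/2) = [0.03127·198/0.191 + 18.4]·(794·0.09912²/2) = [32.42 + 18.4]·3.9 = 198.2 Pa.
ΔP = 198.2 Pa = 0.00198 bar.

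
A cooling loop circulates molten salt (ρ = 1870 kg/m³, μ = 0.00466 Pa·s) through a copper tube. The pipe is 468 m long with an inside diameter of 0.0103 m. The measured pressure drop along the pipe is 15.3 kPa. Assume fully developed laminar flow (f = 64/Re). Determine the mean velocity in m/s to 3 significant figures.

V ≈ 0.0233 m/s

For laminar flow, f = 64/Re with Re = ρVD/μ, so Darcy-Weisbach reduces to ΔP = 32μLV/D². Solving for V: V = ΔP·D²/(32μL) = 1.53e+04·(0.0103)²/(32·0.00466·468) = 0.02326 m/s.
Check: Re = ρVD/μ = 1870·0.02326·0.0103/0.00466 = 96.13 < 2300, so the laminar assumption holds.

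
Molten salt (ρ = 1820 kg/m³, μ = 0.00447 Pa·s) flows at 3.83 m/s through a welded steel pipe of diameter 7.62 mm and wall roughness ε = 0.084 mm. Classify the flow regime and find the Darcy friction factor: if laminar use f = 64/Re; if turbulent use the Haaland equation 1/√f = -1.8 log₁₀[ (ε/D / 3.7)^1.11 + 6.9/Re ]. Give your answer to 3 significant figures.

Re = ρVD/μ = 1820·3.83·0.00762/0.00447 = 1.188e+04.
Re > 4000 → turbulent. ε/D = 8.4e-05/0.00762 = 0.011; Haaland: 1/√f = -1.8 log₁₀[0.00157 + 0.000581] = 4.801, so f = 0.04339.

f ≈ 0.0434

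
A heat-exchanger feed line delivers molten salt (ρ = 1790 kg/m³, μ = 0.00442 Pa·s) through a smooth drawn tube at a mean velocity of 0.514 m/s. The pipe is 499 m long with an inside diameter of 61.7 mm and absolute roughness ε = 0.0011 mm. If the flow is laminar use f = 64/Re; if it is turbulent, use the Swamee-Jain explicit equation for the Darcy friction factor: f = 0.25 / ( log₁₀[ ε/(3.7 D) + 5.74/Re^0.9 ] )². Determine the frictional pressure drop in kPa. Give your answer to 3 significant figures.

ΔP ≈ 55.4 kPa

Reynolds number Re = ρVD/μ = 1790 · 0.514 · 0.0617 / 0.00442 = 1.284e+04.
Re > 4000 → turbulent. Relative roughness ε/D = 1.1e-06/0.0617 = 1.78e-05. Swamee-Jain: f = 0.25/(log₁₀[1.78e-05/3.7 + 5.74/1.284e+04^0.9])² = 0.25/(log₁₀[4.82e-06 + 0.00115])² = 0.25/(-2.937)² = 0.02898.
Darcy-Weisbach: ΔP = f(L/D)(ρV²/2) = 0.02898·(499/0.0617)·(1790·0.514²/2) = 0.02898·8088·236.5 = 5.542e+04 Pa.
ΔP = 5.542e+04 Pa = 55.4 kPa.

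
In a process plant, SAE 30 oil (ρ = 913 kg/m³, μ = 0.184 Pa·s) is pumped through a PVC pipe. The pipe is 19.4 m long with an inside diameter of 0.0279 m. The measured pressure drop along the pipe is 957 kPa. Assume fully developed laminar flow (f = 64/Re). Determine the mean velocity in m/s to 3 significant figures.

For laminar flow, f = 64/Re with Re = ρVD/μ, so Darcy-Weisbach reduces to ΔP = 32μLV/D². Solving for V: V = ΔP·D²/(32μL) = 9.57e+05·(0.0279)²/(32·0.184·19.4) = 6.522 m/s.
Check: Re = ρVD/μ = 913·6.522·0.0279/0.184 = 902.8 < 2300, so the laminar assumption holds.

V ≈ 6.52 m/s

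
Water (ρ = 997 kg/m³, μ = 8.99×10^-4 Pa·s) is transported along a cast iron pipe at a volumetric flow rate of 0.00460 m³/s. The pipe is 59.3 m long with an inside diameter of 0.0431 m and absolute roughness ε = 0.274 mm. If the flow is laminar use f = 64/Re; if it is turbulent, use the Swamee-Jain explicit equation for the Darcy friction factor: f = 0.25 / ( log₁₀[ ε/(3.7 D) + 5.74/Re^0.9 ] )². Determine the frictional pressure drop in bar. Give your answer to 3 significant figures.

ΔP ≈ 2.28 bar

Cross-sectional area A = πD²/4 = π(0.0431)²/4 = 0.001459 m²; mean velocity V = Q/A = 0.0046/0.001459 = 3.153 m/s.
Reynolds number Re = ρVD/μ = 997 · 3.153 · 0.0431 / 0.000899 = 1.507e+05.
Re > 4000 → turbulent. Relative roughness ε/D = 0.000274/0.0431 = 0.00636. Swamee-Jain: f = 0.25/(log₁₀[0.00636/3.7 + 5.74/1.507e+05^0.9])² = 0.25/(log₁₀[0.00172 + 0.000125])² = 0.25/(-2.734)² = 0.03344.
Darcy-Weisbach: ΔP = f(L/D)(ρV²/2) = 0.03344·(59.3/0.0431)·(997·3.153²/2) = 0.03344·1376·4956 = 2.28e+05 Pa.
ΔP = 2.28e+05 Pa = 2.28 bar.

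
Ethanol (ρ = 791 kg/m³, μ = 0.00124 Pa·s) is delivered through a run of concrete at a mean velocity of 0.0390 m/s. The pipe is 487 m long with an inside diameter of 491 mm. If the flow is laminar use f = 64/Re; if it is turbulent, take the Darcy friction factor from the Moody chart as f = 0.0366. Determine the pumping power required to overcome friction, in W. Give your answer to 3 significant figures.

P ≈ 0.161 W

Reynolds number Re = ρVD/μ = 791 · 0.039 · 0.491 / 0.00124 = 1.222e+04.
Re > 4000 → turbulent; use the Moody-chart value f = 0.0366.
Darcy-Weisbach: ΔP = f(L/D)(ρV²/2) = 0.0366·(487/0.491)·(791·0.039²/2) = 0.0366·991.9·0.6016 = 21.84 Pa.
Q = V·A = 0.039·0.1893 = 0.007384 m³/s.
Pumping power P = QΔP = 0.007384·21.84 = 0.1613 W = 0.161 W.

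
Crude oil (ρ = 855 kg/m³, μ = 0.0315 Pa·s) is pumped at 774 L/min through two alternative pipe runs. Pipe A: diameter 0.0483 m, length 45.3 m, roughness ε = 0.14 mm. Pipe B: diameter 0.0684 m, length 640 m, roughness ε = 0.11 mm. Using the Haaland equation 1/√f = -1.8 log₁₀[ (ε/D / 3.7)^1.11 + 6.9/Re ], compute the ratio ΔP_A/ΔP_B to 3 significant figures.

Pipe A: V = Q/A = 0.0129/0.001832 = 7.041 m/s; Re = 9230; ε/D = 0.0029; Haaland → f = 0.0353; ΔP_A = f(L/D)(ρV²/2) = 7.016e+05 Pa.
Pipe B: V = Q/A = 0.0129/0.003675 = 3.511 m/s; Re = 6518; ε/D = 0.00161; Haaland → f = 0.03657; ΔP_B = f(L/D)(ρV²/2) = 1.803e+06 Pa.
ΔP_A/ΔP_B = 7.016e+05/1.803e+06 = 0.389.

ΔP_A/ΔP_B ≈ 0.389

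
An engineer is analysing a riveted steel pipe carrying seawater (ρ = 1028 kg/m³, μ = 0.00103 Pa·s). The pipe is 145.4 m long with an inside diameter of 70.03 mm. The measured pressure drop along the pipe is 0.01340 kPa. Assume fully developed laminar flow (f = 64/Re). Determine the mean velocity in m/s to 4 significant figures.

For laminar flow, f = 64/Re with Re = ρVD/μ, so Darcy-Weisbach reduces to ΔP = 32μLV/D². Solving for V: V = ΔP·D²/(32μL) = 13.4·(0.07003)²/(32·0.00103·145.4) = 0.01371 m/s.
Check: Re = ρVD/μ = 1028·0.01371·0.07003/0.00103 = 958.4 < 2300, so the laminar assumption holds.

V ≈ 0.01371 m/s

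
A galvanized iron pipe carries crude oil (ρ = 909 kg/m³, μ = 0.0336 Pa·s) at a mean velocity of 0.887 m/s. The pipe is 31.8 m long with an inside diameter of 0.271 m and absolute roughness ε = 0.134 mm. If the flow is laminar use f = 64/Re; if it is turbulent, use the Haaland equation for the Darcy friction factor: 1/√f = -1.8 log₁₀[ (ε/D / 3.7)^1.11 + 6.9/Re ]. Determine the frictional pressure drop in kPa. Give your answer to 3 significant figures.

ΔP ≈ 1.48 kPa

Reynolds number Re = ρVD/μ = 909 · 0.887 · 0.271 / 0.0336 = 6503.
Re > 4000 → turbulent. Relative roughness ε/D = 0.000134/0.271 = 0.000494. Haaland: 1/√f = -1.8 log₁₀[(0.000494/3.7)^1.11 + 6.9/6503] = -1.8 log₁₀[5.01e-05 + 0.00106] = 5.318, so f = 0.03536.
Darcy-Weisbach: ΔP = f(L/D)(ρV²/2) = 0.03536·(31.8/0.271)·(909·0.887²/2) = 0.03536·117.3·357.6 = 1484 Pa.
ΔP = 1484 Pa = 1.48 kPa.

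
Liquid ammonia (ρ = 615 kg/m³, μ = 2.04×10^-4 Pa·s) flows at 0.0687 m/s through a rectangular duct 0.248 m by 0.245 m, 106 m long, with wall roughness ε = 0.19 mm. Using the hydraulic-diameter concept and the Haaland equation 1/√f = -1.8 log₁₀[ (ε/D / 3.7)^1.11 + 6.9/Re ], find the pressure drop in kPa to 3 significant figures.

ΔP ≈ 0.0144 kPa

Hydraulic diameter D_h = 4A/P = 4·(0.248·0.245)/(2·(0.248+0.245)) = 0.243/0.986 = 0.2465 m.
Re = ρVD_h/μ = 615·0.0687·0.2465/0.000204 = 5.105e+04.
ε/D_h = 0.00019/0.2465 = 0.000771; Haaland gives 1/√f = -1.8 log₁₀[8.2e-05+0.000135] = 6.594, so f = 0.023.
ΔP = f(L/D_h)(ρV²/2) = 0.023·106/0.2465·1.451 = 14.35 Pa.
ΔP = 0.0144 kPa.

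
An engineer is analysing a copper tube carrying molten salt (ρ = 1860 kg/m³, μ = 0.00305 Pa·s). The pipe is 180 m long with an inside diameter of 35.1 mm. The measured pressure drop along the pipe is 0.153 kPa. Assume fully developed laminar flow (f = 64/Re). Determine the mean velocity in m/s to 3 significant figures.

V ≈ 0.0107 m/s

For laminar flow, f = 64/Re with Re = ρVD/μ, so Darcy-Weisbach reduces to ΔP = 32μLV/D². Solving for V: V = ΔP·D²/(32μL) = 153·(0.0351)²/(32·0.00305·180) = 0.01073 m/s.
Check: Re = ρVD/μ = 1860·0.01073·0.0351/0.00305 = 229.7 < 2300, so the laminar assumption holds.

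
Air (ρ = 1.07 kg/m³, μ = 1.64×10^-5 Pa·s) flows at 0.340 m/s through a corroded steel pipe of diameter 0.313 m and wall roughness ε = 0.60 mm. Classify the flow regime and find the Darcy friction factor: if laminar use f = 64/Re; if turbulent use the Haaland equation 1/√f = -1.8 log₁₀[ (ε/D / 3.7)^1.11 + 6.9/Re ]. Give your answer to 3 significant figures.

f ≈ 0.0363

Re = ρVD/μ = 1.07·0.34·0.313/1.64e-05 = 6943.
Re > 4000 → turbulent. ε/D = 0.0006/0.313 = 0.00192; Haaland: 1/√f = -1.8 log₁₀[0.000225 + 0.000994] = 5.245, so f = 0.03635.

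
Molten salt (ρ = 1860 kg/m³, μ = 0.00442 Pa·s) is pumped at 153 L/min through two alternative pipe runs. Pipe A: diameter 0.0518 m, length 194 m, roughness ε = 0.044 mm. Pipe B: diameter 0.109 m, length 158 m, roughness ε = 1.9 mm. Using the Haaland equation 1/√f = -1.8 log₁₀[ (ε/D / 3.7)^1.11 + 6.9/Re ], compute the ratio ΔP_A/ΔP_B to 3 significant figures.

Pipe A: V = Q/A = 0.00255/0.002107 = 1.21 m/s; Re = 2.638e+04; ε/D = 0.000849; Haaland → f = 0.0259; ΔP_A = f(L/D)(ρV²/2) = 1.321e+05 Pa.
Pipe B: V = Q/A = 0.00255/0.009331 = 0.2733 m/s; Re = 1.253e+04; ε/D = 0.0174; Haaland → f = 0.04939; ΔP_B = f(L/D)(ρV²/2) = 4972 Pa.
ΔP_A/ΔP_B = 1.321e+05/4972 = 26.6.

ΔP_A/ΔP_B ≈ 26.6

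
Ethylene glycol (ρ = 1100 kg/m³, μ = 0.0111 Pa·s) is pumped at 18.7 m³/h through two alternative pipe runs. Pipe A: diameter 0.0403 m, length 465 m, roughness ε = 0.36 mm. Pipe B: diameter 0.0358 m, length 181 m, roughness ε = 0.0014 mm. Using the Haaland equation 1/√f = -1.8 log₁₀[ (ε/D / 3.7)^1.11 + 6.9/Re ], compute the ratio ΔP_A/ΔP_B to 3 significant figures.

Pipe A: V = Q/A = 0.005194/0.001276 = 4.072 m/s; Re = 1.626e+04; ε/D = 0.00893; Haaland → f = 0.04; ΔP_A = f(L/D)(ρV²/2) = 4.21e+06 Pa.
Pipe B: V = Q/A = 0.005194/0.001007 = 5.16 m/s; Re = 1.831e+04; ε/D = 3.91e-05; Haaland → f = 0.02638; ΔP_B = f(L/D)(ρV²/2) = 1.954e+06 Pa.
ΔP_A/ΔP_B = 4.21e+06/1.954e+06 = 2.15.

ΔP_A/ΔP_B ≈ 2.15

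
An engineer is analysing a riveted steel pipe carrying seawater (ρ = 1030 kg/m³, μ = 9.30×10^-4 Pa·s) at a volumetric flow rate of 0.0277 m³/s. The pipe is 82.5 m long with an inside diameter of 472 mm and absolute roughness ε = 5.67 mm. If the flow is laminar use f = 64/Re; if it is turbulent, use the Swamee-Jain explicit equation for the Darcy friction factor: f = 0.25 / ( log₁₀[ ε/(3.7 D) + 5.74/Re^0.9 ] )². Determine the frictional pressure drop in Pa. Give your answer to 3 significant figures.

Cross-sectional area A = πD²/4 = π(0.472)²/4 = 0.175 m²; mean velocity V = Q/A = 0.0277/0.175 = 0.1583 m/s.
Reynolds number Re = ρVD/μ = 1030 · 0.1583 · 0.472 / 0.00093 = 8.276e+04.
Re > 4000 → turbulent. Relative roughness ε/D = 0.00567/0.472 = 0.012. Swamee-Jain: f = 0.25/(log₁₀[0.012/3.7 + 5.74/8.276e+04^0.9])² = 0.25/(log₁₀[0.00325 + 0.000215])² = 0.25/(-2.461)² = 0.04129.
Darcy-Weisbach: ΔP = f(L/D)(ρV²/2) = 0.04129·(82.5/0.472)·(1030·0.1583²/2) = 0.04129·174.8·12.91 = 93.14 Pa.

ΔP ≈ 93.1 Pa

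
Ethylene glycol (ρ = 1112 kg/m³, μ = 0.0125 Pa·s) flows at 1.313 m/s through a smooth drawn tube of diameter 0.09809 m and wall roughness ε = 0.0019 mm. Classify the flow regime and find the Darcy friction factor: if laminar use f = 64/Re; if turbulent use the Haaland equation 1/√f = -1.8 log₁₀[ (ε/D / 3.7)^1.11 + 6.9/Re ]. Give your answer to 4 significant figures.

f ≈ 0.02978

Re = ρVD/μ = 1112·1.313·0.09809/0.0125 = 1.146e+04.
Re > 4000 → turbulent. ε/D = 1.9e-06/0.09809 = 1.94e-05; Haaland: 1/√f = -1.8 log₁₀[1.37e-06 + 0.000602] = 5.795, so f = 0.02978.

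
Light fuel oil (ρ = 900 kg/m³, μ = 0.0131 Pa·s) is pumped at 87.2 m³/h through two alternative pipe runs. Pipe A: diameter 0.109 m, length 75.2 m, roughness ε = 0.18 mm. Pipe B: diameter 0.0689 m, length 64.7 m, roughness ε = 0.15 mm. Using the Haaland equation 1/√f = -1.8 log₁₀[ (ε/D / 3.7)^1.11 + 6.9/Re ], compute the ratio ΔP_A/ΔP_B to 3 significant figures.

Pipe A: V = Q/A = 0.02422/0.009331 = 2.596 m/s; Re = 1.944e+04; ε/D = 0.00165; Haaland → f = 0.02899; ΔP_A = f(L/D)(ρV²/2) = 6.065e+04 Pa.
Pipe B: V = Q/A = 0.02422/0.003728 = 6.497 m/s; Re = 3.075e+04; ε/D = 0.00218; Haaland → f = 0.02808; ΔP_B = f(L/D)(ρV²/2) = 5.009e+05 Pa.
ΔP_A/ΔP_B = 6.065e+04/5.009e+05 = 0.121.

ΔP_A/ΔP_B ≈ 0.121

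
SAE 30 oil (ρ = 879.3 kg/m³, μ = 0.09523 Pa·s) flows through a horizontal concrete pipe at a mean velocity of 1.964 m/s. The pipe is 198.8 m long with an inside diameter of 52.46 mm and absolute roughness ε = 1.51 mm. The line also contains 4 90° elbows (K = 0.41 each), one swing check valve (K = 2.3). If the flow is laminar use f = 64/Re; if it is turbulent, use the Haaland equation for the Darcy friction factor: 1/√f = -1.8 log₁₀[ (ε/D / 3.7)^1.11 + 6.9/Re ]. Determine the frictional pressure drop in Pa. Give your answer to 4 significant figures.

ΔP ≈ 439000 Pa

Reynolds number Re = ρVD/μ = 879.3 · 1.964 · 0.05246 / 0.0952 = 951.3.
Re < 2300 → laminar flow, so f = 64/Re = 64/951.3 = 0.06727 (the turbulent correlation is not needed).
Total minor-loss coefficient ΣK = 4·0.41 + 1·2.3 = 3.94.
ΔP = [f·L/D + ΣK]·(ρV²/2) = [0.06727·198.8/0.05246 + 3.94]·(879.3·1.964²/2) = [254.9 + 3.94]·1696 = 4.39e+05 Pa.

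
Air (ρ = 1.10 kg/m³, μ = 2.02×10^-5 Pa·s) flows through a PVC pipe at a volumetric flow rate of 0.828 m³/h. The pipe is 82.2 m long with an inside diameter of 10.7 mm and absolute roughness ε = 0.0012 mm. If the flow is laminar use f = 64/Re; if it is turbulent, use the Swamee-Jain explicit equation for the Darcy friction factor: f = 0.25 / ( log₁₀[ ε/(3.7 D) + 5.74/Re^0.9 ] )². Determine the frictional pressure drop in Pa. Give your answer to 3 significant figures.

ΔP ≈ 1190 Pa

Q = 0.828 m³/h = 0.828/3600 = 0.00023 m³/s.
Cross-sectional area A = πD²/4 = π(0.0107)²/4 = 8.992e-05 m²; mean velocity V = Q/A = 0.00023/8.992e-05 = 2.558 m/s.
Reynolds number Re = ρVD/μ = 1.1 · 2.558 · 0.0107 / 2.02e-05 = 1490.
Re < 2300 → laminar flow, so f = 64/Re = 64/1490 = 0.04294 (the turbulent correlation is not needed).
Darcy-Weisbach: ΔP = f(L/D)(ρV²/2) = 0.04294·(82.2/0.0107)·(1.1·2.558²/2) = 0.04294·7682·3.598 = 1187 Pa.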